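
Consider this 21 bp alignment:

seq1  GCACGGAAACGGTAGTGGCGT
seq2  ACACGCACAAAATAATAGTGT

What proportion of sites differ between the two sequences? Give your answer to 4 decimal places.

The sequences differ at 9 of 21 positions (sites 1, 6, 8, 10, 11, 12, 15, 17, 19).
p = 9/21 = 0.428571… ≈ 0.4286 (to 4 d.p.).

0.4286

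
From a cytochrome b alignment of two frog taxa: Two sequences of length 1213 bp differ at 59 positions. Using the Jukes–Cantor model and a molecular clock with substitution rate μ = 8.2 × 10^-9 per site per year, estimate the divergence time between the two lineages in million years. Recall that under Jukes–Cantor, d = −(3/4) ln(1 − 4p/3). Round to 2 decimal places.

3.07

p = 59/1213 ≈ 0.04864.
d = −(3/4) ln(1 − 4p/3) = −0.75 ln(1 − 0.064853) = −0.75 ln(0.935147)
  = −0.75 × (-0.067052) = 0.050289 substitutions/site.
Under a molecular clock d = 2μt, so t = d/(2μ) = 0.050289 / (2 × 8.2 × 10^-9) = 3.07 million years.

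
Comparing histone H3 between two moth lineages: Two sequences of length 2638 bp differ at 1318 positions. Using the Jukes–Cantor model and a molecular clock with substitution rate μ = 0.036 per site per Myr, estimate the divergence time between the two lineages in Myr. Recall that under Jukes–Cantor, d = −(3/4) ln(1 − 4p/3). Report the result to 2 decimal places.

p = 1318/2638 ≈ 0.499621.
d = −(3/4) ln(1 − 4p/3) = −0.75 ln(1 − 0.666161) = −0.75 ln(0.333839)
  = −0.75 × (-1.097096) = 0.822822 substitutions/site.
Under a molecular clock d = 2μt, so t = d/(2μ) = 0.822822 / (2 × 0.036) = 11.43 Myr.

11.43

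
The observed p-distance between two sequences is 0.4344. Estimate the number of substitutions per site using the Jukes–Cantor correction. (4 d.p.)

0.6492

d = −(3/4) ln(1 − 4p/3) = −0.75 ln(1 − 0.5792) = −0.75 ln(0.4208)
  = −0.75 × (-0.865598) = 0.649199 substitutions/site.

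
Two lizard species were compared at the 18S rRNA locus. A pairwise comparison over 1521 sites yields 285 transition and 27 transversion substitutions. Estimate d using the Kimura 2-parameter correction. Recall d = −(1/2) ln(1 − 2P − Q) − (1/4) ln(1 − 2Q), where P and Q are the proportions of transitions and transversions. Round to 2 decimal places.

0.26

P = 285/1521 ≈ 0.187377 and Q = 27/1521 ≈ 0.017751.
Under the Kimura two-parameter model, d = −½ ln(1 − 2P − Q) − ¼ ln(1 − 2Q).
1 − 2P − Q = 0.607495, giving −½ ln(0.607495) = 0.249206.
1 − 2Q = 0.964498, giving −¼ ln(0.964498) = 0.009037.
d = 0.249206 + 0.009037 = 0.258243.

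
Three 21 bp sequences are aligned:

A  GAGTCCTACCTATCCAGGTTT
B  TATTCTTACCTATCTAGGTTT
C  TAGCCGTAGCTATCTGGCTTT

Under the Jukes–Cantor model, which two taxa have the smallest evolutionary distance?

A–B: 4/21 differ, p = 0.190, d = 0.220.
A–C: 7/21 differ, p = 0.333, d = 0.441.
B–C: 6/21 differ, p = 0.286, d = 0.360.
The smallest distance is between A and B.

A and B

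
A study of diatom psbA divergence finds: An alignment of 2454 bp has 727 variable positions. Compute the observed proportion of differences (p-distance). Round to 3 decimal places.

0.296

p = 727/2454 = 0.296251… ≈ 0.296 (to 3 d.p.).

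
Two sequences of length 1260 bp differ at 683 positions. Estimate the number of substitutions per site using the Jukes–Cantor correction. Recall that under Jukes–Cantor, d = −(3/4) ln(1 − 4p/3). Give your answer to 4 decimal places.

p = 683/1260 ≈ 0.542063.
d = −(3/4) ln(1 − 4p/3) = −0.75 ln(1 − 0.722751) = −0.75 ln(0.277249)
  = −0.75 × (-1.282839) = 0.962129 substitutions/site.

0.9621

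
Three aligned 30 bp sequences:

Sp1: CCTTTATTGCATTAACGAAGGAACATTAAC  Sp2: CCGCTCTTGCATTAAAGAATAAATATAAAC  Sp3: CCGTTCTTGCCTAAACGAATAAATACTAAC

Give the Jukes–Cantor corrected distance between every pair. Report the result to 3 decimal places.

d(Sp1,Sp2) = 0.330, d(Sp1,Sp3) = 0.330, d(Sp2,Sp3) = 0.233

Sp1–Sp2: 8/30 sites differ → p ≈ 0.266667, d = −0.75 ln(1 − 0.355556) = 0.329526 ≈ 0.330.
Sp1–Sp3: 8/30 sites differ → p ≈ 0.266667, d = −0.75 ln(1 − 0.355556) = 0.329526 ≈ 0.330.
Sp2–Sp3: 6/30 sites differ → p = 0.2, d = −0.75 ln(1 − 0.266667) = 0.232617 ≈ 0.233.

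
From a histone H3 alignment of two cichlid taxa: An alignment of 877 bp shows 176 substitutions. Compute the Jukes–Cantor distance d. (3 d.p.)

0.234

p = 176/877 ≈ 0.200684.
d = −(3/4) ln(1 − 4p/3) = −0.75 ln(1 − 0.267579) = −0.75 ln(0.732421)
  = −0.75 × (-0.311400) = 0.233550 substitutions/site.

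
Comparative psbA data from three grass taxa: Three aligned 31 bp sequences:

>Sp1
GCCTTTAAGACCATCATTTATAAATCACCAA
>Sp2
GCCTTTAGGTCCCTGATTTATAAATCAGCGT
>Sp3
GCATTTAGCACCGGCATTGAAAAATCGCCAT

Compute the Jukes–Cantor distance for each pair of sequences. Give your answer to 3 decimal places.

d(Sp1,Sp2) = 0.269, d(Sp1,Sp3) = 0.367, d(Sp2,Sp3) = 0.481

Sp1–Sp2: 7/31 sites differ → p ≈ 0.225806, d = −0.75 ln(1 − 0.301075) = 0.268659 ≈ 0.269.
Sp1–Sp3: 9/31 sites differ → p ≈ 0.290323, d = −0.75 ln(1 − 0.387097) = 0.367161 ≈ 0.367.
Sp2–Sp3: 11/31 sites differ → p ≈ 0.354839, d = −0.75 ln(1 − 0.473119) = 0.480585 ≈ 0.481.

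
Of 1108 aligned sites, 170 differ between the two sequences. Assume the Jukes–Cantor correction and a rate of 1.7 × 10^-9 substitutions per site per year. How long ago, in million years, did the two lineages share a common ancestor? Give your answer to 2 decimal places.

p = 170/1108 ≈ 0.15343.
d = −(3/4) ln(1 − 4p/3) = −0.75 ln(1 − 0.204573) = −0.75 ln(0.795427)
  = −0.75 × (-0.228876) = 0.171657 substitutions/site.
Under a molecular clock d = 2μt, so t = d/(2μ) = 0.171657 / (2 × 1.7 × 10^-9) = 50.49 million years.

50.49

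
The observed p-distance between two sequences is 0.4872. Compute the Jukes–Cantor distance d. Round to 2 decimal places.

d = −(3/4) ln(1 − 4p/3) = −0.75 ln(1 − 0.6496) = −0.75 ln(0.3504)
  = −0.75 × (-1.048680) = 0.786510 substitutions/site.

0.79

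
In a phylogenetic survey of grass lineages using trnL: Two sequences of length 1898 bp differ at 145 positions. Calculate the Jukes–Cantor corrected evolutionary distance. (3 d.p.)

p = 145/1898 ≈ 0.076396.
d = −(3/4) ln(1 − 4p/3) = −0.75 ln(1 − 0.101861) = −0.75 ln(0.898139)
  = −0.75 × (-0.107430) = 0.080573 substitutions/site.

0.081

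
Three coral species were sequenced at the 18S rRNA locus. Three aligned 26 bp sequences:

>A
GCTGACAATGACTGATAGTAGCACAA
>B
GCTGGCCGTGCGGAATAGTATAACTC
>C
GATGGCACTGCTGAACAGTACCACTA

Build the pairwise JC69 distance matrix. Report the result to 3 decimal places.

A–B: 11/26 sites differ → p ≈ 0.423077, d = −0.75 ln(1 − 0.564103) = 0.622762 ≈ 0.623.
A–C: 10/26 sites differ → p ≈ 0.384615, d = −0.75 ln(1 − 0.51282) = 0.539341 ≈ 0.539.
B–C: 8/26 sites differ → p ≈ 0.307692, d = −0.75 ln(1 − 0.410256) = 0.396050 ≈ 0.396.

d(A,B) = 0.623, d(A,C) = 0.539, d(B,C) = 0.396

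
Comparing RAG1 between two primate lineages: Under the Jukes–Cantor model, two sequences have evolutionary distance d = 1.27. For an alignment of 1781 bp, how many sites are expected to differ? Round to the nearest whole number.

Invert JC69: p = (3/4)(1 − e^(−4d/3)) = 0.75 × (1 − e^(-1.693333)) = 0.75 × (1 − 0.183906) = 0.612071.
Expected differing sites = pL ≈ 0.612071 × 1781 = 1090.098451 ≈ 1090.

1090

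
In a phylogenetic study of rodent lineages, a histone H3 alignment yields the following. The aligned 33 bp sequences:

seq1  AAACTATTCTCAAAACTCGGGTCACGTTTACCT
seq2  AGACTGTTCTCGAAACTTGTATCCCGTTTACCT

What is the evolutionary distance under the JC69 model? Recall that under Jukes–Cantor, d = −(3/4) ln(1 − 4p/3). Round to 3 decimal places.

The sequences differ at 7 of 33 sites (2, 6, 12, 18, 20, 21, 24), so p = 7/33 ≈ 0.212121.
d = −(3/4) ln(1 − 4p/3) = −0.75 ln(1 − 0.282828) = −0.75 ln(0.717172)
  = −0.75 × (-0.332440) = 0.249330 substitutions/site.

0.249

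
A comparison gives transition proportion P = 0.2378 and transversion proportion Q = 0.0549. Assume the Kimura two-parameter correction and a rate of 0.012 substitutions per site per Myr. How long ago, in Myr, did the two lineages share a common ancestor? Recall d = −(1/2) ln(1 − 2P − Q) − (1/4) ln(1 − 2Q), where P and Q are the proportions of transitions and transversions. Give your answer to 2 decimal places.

Under the Kimura two-parameter model, d = −½ ln(1 − 2P − Q) − ¼ ln(1 − 2Q).
1 − 2P − Q = 0.4695, giving −½ ln(0.4695) = 0.378043.
1 − 2Q = 0.8902, giving −¼ ln(0.8902) = 0.029077.
d = 0.378043 + 0.029077 = 0.407120.
Under a molecular clock d = 2μt, so t = d/(2μ) = 0.407120 / (2 × 0.012) = 16.96 Myr.

16.96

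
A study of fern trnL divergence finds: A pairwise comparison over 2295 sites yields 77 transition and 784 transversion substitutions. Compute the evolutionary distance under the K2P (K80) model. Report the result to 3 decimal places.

P = 77/2295 ≈ 0.033551 and Q = 784/2295 ≈ 0.341612.
Under the Kimura two-parameter model, d = −½ ln(1 − 2P − Q) − ¼ ln(1 − 2Q).
1 − 2P − Q = 0.591286, giving −½ ln(0.591286) = 0.262728.
1 − 2Q = 0.316776, giving −¼ ln(0.316776) = 0.287390.
d = 0.262728 + 0.287390 = 0.550118.

0.550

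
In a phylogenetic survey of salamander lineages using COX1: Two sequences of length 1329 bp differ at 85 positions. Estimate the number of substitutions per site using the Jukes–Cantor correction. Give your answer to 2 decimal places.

p = 85/1329 ≈ 0.063958.
d = −(3/4) ln(1 − 4p/3) = −0.75 ln(1 − 0.085277) = −0.75 ln(0.914723)
  = −0.75 × (-0.089134) = 0.066851 substitutions/site.

0.07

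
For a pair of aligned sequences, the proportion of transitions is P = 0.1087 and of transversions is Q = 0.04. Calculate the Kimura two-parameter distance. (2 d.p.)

0.17

Under the Kimura two-parameter model, d = −½ ln(1 − 2P − Q) − ¼ ln(1 − 2Q).
1 − 2P − Q = 0.7426, giving −½ ln(0.7426) = 0.148799.
1 − 2Q = 0.92, giving −¼ ln(0.92) = 0.020845.
d = 0.148799 + 0.020845 = 0.169644.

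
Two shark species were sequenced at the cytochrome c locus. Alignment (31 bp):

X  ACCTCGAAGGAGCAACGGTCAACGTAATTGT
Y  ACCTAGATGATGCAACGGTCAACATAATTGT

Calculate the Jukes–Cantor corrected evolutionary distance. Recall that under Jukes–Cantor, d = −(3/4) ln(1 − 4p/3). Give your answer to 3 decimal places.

The sequences differ at 5 of 31 sites (5, 8, 10, 11, 24), so p = 5/31 ≈ 0.16129.
d = −(3/4) ln(1 − 4p/3) = −0.75 ln(1 − 0.215053) = −0.75 ln(0.784947)
  = −0.75 × (-0.242139) = 0.181604 substitutions/site.

0.182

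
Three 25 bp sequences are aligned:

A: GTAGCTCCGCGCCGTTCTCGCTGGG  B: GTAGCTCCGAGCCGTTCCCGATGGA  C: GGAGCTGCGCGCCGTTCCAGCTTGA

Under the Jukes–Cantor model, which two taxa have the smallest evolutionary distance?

A–B: 4/25 differ, p = 0.160, d = 0.180.
A–C: 6/25 differ, p = 0.240, d = 0.289.
B–C: 6/25 differ, p = 0.240, d = 0.289.
The smallest distance is between A and B.

A and B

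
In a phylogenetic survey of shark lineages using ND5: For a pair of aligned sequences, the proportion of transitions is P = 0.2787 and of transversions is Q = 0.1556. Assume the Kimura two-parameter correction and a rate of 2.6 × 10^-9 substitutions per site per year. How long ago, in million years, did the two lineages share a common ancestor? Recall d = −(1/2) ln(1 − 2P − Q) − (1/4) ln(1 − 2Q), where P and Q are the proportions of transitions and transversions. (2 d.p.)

137.95

Under the Kimura two-parameter model, d = −½ ln(1 − 2P − Q) − ¼ ln(1 − 2Q).
1 − 2P − Q = 0.287, giving −½ ln(0.287) = 0.624137.
1 − 2Q = 0.6888, giving −¼ ln(0.6888) = 0.093201.
d = 0.624137 + 0.093201 = 0.717338.
Under a molecular clock d = 2μt, so t = d/(2μ) = 0.717338 / (2 × 2.6 × 10^-9) = 137.95 million years.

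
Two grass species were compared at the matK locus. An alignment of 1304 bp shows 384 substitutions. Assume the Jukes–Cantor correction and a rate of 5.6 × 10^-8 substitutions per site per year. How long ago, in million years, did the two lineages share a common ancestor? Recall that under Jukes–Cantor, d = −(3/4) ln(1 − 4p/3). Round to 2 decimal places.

p = 384/1304 ≈ 0.294479.
d = −(3/4) ln(1 − 4p/3) = −0.75 ln(1 − 0.392639) = −0.75 ln(0.607361)
  = −0.75 × (-0.498632) = 0.373974 substitutions/site.
Under a molecular clock d = 2μt, so t = d/(2μ) = 0.373974 / (2 × 5.6 × 10^-8) = 3.34 million years.

3.34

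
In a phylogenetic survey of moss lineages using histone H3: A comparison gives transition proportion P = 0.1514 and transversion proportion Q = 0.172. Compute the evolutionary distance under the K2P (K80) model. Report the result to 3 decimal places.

Under the Kimura two-parameter model, d = −½ ln(1 − 2P − Q) − ¼ ln(1 − 2Q).
1 − 2P − Q = 0.5252, giving −½ ln(0.5252) = 0.321988.
1 − 2Q = 0.656, giving −¼ ln(0.656) = 0.105399.
d = 0.321988 + 0.105399 = 0.427387.

0.427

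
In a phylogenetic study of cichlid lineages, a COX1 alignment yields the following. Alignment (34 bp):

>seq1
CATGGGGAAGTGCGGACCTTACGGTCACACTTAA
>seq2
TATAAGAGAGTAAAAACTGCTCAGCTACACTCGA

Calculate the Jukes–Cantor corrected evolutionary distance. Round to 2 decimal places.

0.92

The sequences differ at 18 of 34 sites, so p = 18/34 ≈ 0.529412.
d = −(3/4) ln(1 − 4p/3) = −0.75 ln(1 − 0.705883) = −0.75 ln(0.294117)
  = −0.75 × (-1.223778) = 0.917834 substitutions/site.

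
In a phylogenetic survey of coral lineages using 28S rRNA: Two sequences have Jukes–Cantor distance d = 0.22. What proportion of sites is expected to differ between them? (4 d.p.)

0.1907

p = (3/4)(1 − e^(−4d/3)) = 0.75 × (1 − e^(-0.293333)) = 0.75 × (1 − 0.745774) = 0.190670.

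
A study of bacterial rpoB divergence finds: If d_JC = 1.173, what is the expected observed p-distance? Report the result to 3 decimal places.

p = (3/4)(1 − e^(−4d/3)) = 0.75 × (1 − e^(-1.564)) = 0.75 × (1 − 0.209297) = 0.593027.

0.593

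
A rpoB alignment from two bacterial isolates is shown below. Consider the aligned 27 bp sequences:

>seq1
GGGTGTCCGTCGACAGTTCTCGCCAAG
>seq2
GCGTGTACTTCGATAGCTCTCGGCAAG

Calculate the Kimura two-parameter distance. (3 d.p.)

0.264

Of 27 sites, 2 differences are transitions and 4 are transversions, so P = 2/27 ≈ 0.074074 and Q = 4/27 ≈ 0.148148.
Under the Kimura two-parameter model, d = −½ ln(1 − 2P − Q) − ¼ ln(1 − 2Q).
1 − 2P − Q = 0.703704, giving −½ ln(0.703704) = 0.175699.
1 − 2Q = 0.703704, giving −¼ ln(0.703704) = 0.087849.
d = 0.175699 + 0.087849 = 0.263548.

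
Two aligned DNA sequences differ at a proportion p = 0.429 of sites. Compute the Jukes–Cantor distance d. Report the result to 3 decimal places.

d = −(3/4) ln(1 − 4p/3) = −0.75 ln(1 − 0.572) = −0.75 ln(0.428)
  = −0.75 × (-0.848632) = 0.636474 substitutions/site.

0.636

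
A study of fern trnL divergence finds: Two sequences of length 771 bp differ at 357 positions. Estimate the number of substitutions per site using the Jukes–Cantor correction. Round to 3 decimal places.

p = 357/771 ≈ 0.463035.
d = −(3/4) ln(1 − 4p/3) = −0.75 ln(1 − 0.61738) = −0.75 ln(0.38262)
  = −0.75 × (-0.960713) = 0.720535 substitutions/site.

0.721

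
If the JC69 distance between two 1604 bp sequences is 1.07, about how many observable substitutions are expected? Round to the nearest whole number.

914

Invert JC69: p = (3/4)(1 − e^(−4d/3)) = 0.75 × (1 − e^(-1.426667)) = 0.75 × (1 − 0.240108) = 0.569919.
Expected differing sites = pL ≈ 0.569919 × 1604 = 914.150076 ≈ 914.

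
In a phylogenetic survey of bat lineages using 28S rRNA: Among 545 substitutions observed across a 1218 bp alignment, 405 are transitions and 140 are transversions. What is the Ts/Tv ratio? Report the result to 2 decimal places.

2.89

R = 405/140 = 2.892857… ≈ 2.89 (to 2 d.p.).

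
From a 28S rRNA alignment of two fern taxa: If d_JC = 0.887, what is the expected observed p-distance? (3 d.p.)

p = (3/4)(1 − e^(−4d/3)) = 0.75 × (1 − e^(-1.182667)) = 0.75 × (1 − 0.306460) = 0.520155.

0.520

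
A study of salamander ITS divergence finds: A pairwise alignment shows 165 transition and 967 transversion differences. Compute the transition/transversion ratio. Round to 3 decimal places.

R = 165/967 = 0.170630… ≈ 0.171 (to 3 d.p.).

0.171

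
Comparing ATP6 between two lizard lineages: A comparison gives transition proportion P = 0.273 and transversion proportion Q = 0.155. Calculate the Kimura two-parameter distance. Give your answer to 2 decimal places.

Under the Kimura two-parameter model, d = −½ ln(1 − 2P − Q) − ¼ ln(1 − 2Q).
1 − 2P − Q = 0.299, giving −½ ln(0.299) = 0.603656.
1 − 2Q = 0.69, giving −¼ ln(0.69) = 0.092766.
d = 0.603656 + 0.092766 = 0.696422.

0.70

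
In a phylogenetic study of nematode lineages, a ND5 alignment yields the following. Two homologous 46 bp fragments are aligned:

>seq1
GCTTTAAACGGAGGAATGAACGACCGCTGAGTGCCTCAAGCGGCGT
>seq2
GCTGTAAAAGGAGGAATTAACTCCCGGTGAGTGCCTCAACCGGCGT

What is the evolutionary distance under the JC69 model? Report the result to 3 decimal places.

The sequences differ at 7 of 46 sites (4, 9, 18, 22, 23, 27, 40), so p = 7/46 ≈ 0.152174.
d = −(3/4) ln(1 − 4p/3) = −0.75 ln(1 − 0.202899) = −0.75 ln(0.797101)
  = −0.75 × (-0.226774) = 0.170081 substitutions/site.

0.170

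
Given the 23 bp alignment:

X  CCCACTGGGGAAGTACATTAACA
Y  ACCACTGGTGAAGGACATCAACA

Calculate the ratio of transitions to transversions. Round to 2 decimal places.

0.33

Transitions are A↔G and C↔T; transversions are all other mismatches.
Transitions: 1. Transversions: 3.
R = 1/3 = 0.333333… ≈ 0.33 (to 2 d.p.).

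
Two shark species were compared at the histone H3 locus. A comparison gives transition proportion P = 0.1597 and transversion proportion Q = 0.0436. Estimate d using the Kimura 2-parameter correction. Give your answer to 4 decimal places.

Under the Kimura two-parameter model, d = −½ ln(1 − 2P − Q) − ¼ ln(1 − 2Q).
1 − 2P − Q = 0.637, giving −½ ln(0.637) = 0.225493.
1 − 2Q = 0.9128, giving −¼ ln(0.9128) = 0.022810.
d = 0.225493 + 0.022810 = 0.248303.

0.2483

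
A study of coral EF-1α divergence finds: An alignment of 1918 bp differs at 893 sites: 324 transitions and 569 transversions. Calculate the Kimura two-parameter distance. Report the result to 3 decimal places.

P = 324/1918 ≈ 0.168926 and Q = 569/1918 ≈ 0.296663.
Under the Kimura two-parameter model, d = −½ ln(1 − 2P − Q) − ¼ ln(1 − 2Q).
1 − 2P − Q = 0.365485, giving −½ ln(0.365485) = 0.503265.
1 − 2Q = 0.406674, giving −¼ ln(0.406674) = 0.224936.
d = 0.503265 + 0.224936 = 0.728201.

0.728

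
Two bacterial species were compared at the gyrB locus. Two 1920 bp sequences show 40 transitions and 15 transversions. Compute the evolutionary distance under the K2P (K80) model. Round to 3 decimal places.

P = 40/1920 ≈ 0.020833 and Q = 15/1920 ≈ 0.007813.
Under the Kimura two-parameter model, d = −½ ln(1 − 2P − Q) − ¼ ln(1 − 2Q).
1 − 2P − Q = 0.950521, giving −½ ln(0.950521) = 0.025373.
1 − 2Q = 0.984374, giving −¼ ln(0.984374) = 0.003937.
d = 0.025373 + 0.003937 = 0.029310.

0.029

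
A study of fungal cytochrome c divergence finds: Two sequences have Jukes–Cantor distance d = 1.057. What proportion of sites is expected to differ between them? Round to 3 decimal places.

0.567

p = (3/4)(1 − e^(−4d/3)) = 0.75 × (1 − e^(-1.409333)) = 0.75 × (1 − 0.244306) = 0.566771.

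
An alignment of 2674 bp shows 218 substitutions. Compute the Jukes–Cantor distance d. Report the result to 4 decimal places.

p = 218/2674 ≈ 0.081526.
d = −(3/4) ln(1 − 4p/3) = −0.75 ln(1 − 0.108701) = −0.75 ln(0.891299)
  = −0.75 × (-0.115075) = 0.086306 substitutions/site.

0.0863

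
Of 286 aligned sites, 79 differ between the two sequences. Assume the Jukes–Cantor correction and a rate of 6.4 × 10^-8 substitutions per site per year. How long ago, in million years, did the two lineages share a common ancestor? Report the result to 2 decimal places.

p = 79/286 ≈ 0.276224.
d = −(3/4) ln(1 − 4p/3) = −0.75 ln(1 − 0.368299) = −0.75 ln(0.631701)
  = −0.75 × (-0.459339) = 0.344504 substitutions/site.
Under a molecular clock d = 2μt, so t = d/(2μ) = 0.344504 / (2 × 6.4 × 10^-8) = 2.69 million years.

2.69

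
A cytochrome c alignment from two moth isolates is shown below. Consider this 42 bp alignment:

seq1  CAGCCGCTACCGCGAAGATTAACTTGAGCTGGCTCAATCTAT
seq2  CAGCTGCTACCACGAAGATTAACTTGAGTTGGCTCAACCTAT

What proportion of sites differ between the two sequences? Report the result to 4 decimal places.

0.0952

The sequences differ at 4 of 42 positions (sites 5, 12, 29, 38).
p = 4/42 = 0.095238… ≈ 0.0952 (to 4 d.p.).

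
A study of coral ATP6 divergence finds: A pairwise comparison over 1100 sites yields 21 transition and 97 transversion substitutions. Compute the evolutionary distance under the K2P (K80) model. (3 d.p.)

P = 21/1100 ≈ 0.019091 and Q = 97/1100 ≈ 0.088182.
Under the Kimura two-parameter model, d = −½ ln(1 − 2P − Q) − ¼ ln(1 − 2Q).
1 − 2P − Q = 0.873636, giving −½ ln(0.873636) = 0.067546.
1 − 2Q = 0.823636, giving −¼ ln(0.823636) = 0.048507.
d = 0.067546 + 0.048507 = 0.116053.

0.116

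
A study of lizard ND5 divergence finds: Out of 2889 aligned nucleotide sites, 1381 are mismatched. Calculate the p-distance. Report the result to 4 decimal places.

p = 1381/2889 = 0.478020… ≈ 0.4780 (to 4 d.p.).

0.4780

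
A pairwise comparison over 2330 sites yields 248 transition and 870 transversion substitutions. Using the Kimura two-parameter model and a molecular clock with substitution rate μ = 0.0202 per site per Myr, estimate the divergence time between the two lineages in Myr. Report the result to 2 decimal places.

19.42

P = 248/2330 ≈ 0.106438 and Q = 870/2330 ≈ 0.373391.
Under the Kimura two-parameter model, d = −½ ln(1 − 2P − Q) − ¼ ln(1 − 2Q).
1 − 2P − Q = 0.413733, giving −½ ln(0.413733) = 0.441267.
1 − 2Q = 0.253218, giving −¼ ln(0.253218) = 0.343376.
d = 0.441267 + 0.343376 = 0.784643.
Under a molecular clock d = 2μt, so t = d/(2μ) = 0.784643 / (2 × 0.0202) = 19.42 Myr.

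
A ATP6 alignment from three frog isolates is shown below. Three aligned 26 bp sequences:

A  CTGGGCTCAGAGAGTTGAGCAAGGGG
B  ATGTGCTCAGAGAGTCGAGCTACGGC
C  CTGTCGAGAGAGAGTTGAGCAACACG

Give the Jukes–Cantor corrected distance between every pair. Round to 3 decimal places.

A–B: 6/26 sites differ → p ≈ 0.230769, d = −0.75 ln(1 − 0.307692) = 0.275793 ≈ 0.276.
A–C: 8/26 sites differ → p ≈ 0.307692, d = −0.75 ln(1 − 0.410256) = 0.396050 ≈ 0.396.
B–C: 10/26 sites differ → p ≈ 0.384615, d = −0.75 ln(1 − 0.51282) = 0.539341 ≈ 0.539.

d(A,B) = 0.276, d(A,C) = 0.396, d(B,C) = 0.539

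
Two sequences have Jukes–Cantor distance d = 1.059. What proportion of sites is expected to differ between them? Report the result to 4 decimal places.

p = (3/4)(1 − e^(−4d/3)) = 0.75 × (1 − e^(-1.412)) = 0.75 × (1 − 0.243655) = 0.567259.

0.5673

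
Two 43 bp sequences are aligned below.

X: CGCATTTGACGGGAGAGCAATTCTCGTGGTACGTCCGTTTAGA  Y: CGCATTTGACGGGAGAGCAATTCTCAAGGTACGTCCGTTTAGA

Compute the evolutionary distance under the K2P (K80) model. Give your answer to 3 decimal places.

0.048

Of 43 sites, 1 differences are transitions and 1 are transversions, so P = 1/43 ≈ 0.023256 and Q = 1/43 ≈ 0.023256.
Under the Kimura two-parameter model, d = −½ ln(1 − 2P − Q) − ¼ ln(1 − 2Q).
1 − 2P − Q = 0.930232, giving −½ ln(0.930232) = 0.036161.
1 − 2Q = 0.953488, giving −¼ ln(0.953488) = 0.011907.
d = 0.036161 + 0.011907 = 0.048068.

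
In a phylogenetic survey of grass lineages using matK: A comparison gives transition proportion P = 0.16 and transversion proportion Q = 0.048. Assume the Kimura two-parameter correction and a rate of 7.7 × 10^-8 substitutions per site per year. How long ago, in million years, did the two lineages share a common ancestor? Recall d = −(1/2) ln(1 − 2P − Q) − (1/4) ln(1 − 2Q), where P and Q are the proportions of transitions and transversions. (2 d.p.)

Under the Kimura two-parameter model, d = −½ ln(1 − 2P − Q) − ¼ ln(1 − 2Q).
1 − 2P − Q = 0.632, giving −½ ln(0.632) = 0.229433.
1 − 2Q = 0.904, giving −¼ ln(0.904) = 0.025231.
d = 0.229433 + 0.025231 = 0.254664.
Under a molecular clock d = 2μt, so t = d/(2μ) = 0.254664 / (2 × 7.7 × 10^-8) = 1.65 million years.

1.65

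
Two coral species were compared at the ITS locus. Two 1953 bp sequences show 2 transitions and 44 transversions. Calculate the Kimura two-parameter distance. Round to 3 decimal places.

0.024

P = 2/1953 ≈ 0.001024 and Q = 44/1953 ≈ 0.022529.
Under the Kimura two-parameter model, d = −½ ln(1 − 2P − Q) − ¼ ln(1 − 2Q).
1 − 2P − Q = 0.975423, giving −½ ln(0.975423) = 0.012442.
1 − 2Q = 0.954942, giving −¼ ln(0.954942) = 0.011526.
d = 0.012442 + 0.011526 = 0.023968.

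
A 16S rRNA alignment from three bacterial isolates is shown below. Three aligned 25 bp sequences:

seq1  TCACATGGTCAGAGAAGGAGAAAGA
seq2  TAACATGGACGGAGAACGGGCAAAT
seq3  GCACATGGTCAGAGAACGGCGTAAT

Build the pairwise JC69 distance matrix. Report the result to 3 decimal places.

d(seq1,seq2) = 0.417, d(seq1,seq3) = 0.417, d(seq2,seq3) = 0.351

seq1–seq2: 8/25 sites differ → p = 0.32, d = −0.75 ln(1 − 0.426667) = 0.417216 ≈ 0.417.
seq1–seq3: 8/25 sites differ → p = 0.32, d = −0.75 ln(1 − 0.426667) = 0.417216 ≈ 0.417.
seq2–seq3: 7/25 sites differ → p = 0.28, d = −0.75 ln(1 − 0.373333) = 0.350505 ≈ 0.351.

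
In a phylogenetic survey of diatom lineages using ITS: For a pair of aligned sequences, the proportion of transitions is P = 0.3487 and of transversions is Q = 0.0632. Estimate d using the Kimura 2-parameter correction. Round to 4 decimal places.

0.7486

Under the Kimura two-parameter model, d = −½ ln(1 − 2P − Q) − ¼ ln(1 − 2Q).
1 − 2P − Q = 0.2394, giving −½ ln(0.2394) = 0.714810.
1 − 2Q = 0.8736, giving −¼ ln(0.8736) = 0.033783.
d = 0.714810 + 0.033783 = 0.748593.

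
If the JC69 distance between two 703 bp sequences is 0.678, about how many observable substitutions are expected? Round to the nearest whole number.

314

Invert JC69: p = (3/4)(1 − e^(−4d/3)) = 0.75 × (1 − e^(-0.904)) = 0.75 × (1 − 0.404947) = 0.446290.
Expected differing sites = pL ≈ 0.446290 × 703 = 313.74187 ≈ 314.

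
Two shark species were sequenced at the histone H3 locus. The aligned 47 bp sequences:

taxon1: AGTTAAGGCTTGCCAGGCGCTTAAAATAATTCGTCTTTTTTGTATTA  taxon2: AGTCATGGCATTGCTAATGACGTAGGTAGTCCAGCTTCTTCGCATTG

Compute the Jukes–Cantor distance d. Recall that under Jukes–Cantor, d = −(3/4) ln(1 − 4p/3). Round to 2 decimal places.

The sequences differ at 23 of 47 sites, so p = 23/47 ≈ 0.489362.
d = −(3/4) ln(1 − 4p/3) = −0.75 ln(1 − 0.652483) = −0.75 ln(0.347517)
  = −0.75 × (-1.056942) = 0.792707 substitutions/site.

0.79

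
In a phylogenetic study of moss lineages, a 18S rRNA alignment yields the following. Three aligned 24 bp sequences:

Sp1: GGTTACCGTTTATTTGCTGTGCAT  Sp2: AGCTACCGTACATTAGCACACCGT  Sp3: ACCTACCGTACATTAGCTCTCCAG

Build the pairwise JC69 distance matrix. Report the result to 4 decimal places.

d(Sp1,Sp2) = 0.6082, d(Sp1,Sp3) = 0.5199, d(Sp2,Sp3) = 0.2441

Sp1–Sp2: 10/24 sites differ → p ≈ 0.416667, d = −0.75 ln(1 − 0.555556) = 0.608198 ≈ 0.6082.
Sp1–Sp3: 9/24 sites differ → p = 0.375, d = −0.75 ln(1 − 0.5) = 0.519860 ≈ 0.5199.
Sp2–Sp3: 5/24 sites differ → p ≈ 0.208333, d = −0.75 ln(1 − 0.277777) = 0.244066 ≈ 0.2441.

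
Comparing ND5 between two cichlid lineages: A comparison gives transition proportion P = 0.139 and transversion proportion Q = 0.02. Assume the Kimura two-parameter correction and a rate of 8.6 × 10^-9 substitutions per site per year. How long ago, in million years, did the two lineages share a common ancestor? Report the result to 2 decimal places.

Under the Kimura two-parameter model, d = −½ ln(1 − 2P − Q) − ¼ ln(1 − 2Q).
1 − 2P − Q = 0.702, giving −½ ln(0.702) = 0.176911.
1 − 2Q = 0.96, giving −¼ ln(0.96) = 0.010205.
d = 0.176911 + 0.010205 = 0.187116.
Under a molecular clock d = 2μt, so t = d/(2μ) = 0.187116 / (2 × 8.6 × 10^-9) = 10.88 million years.

10.88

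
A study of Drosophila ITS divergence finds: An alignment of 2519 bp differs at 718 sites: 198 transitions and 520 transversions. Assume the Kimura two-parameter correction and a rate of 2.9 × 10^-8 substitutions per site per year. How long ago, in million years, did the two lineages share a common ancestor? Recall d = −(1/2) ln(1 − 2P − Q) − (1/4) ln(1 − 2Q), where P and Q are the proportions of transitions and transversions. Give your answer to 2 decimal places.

6.19

P = 198/2519 ≈ 0.078603 and Q = 520/2519 ≈ 0.206431.
Under the Kimura two-parameter model, d = −½ ln(1 − 2P − Q) − ¼ ln(1 − 2Q).
1 − 2P − Q = 0.636363, giving −½ ln(0.636363) = 0.225993.
1 − 2Q = 0.587138, giving −¼ ln(0.587138) = 0.133124.
d = 0.225993 + 0.133124 = 0.359117.
Under a molecular clock d = 2μt, so t = d/(2μ) = 0.359117 / (2 × 2.9 × 10^-8) = 6.19 million years.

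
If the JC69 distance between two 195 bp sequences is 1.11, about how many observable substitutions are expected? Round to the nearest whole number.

113

Invert JC69: p = (3/4)(1 − e^(−4d/3)) = 0.75 × (1 − e^(-1.48)) = 0.75 × (1 − 0.227638) = 0.579272.
Expected differing sites = pL ≈ 0.579272 × 195 = 112.95804 ≈ 113.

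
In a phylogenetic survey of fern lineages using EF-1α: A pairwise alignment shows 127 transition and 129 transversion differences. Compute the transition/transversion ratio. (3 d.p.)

R = 127/129 = 0.984496… ≈ 0.984 (to 3 d.p.).

0.984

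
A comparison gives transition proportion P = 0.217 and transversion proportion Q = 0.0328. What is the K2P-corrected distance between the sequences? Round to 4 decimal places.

0.3314

Under the Kimura two-parameter model, d = −½ ln(1 − 2P − Q) − ¼ ln(1 − 2Q).
1 − 2P − Q = 0.5332, giving −½ ln(0.5332) = 0.314429.
1 − 2Q = 0.9344, giving −¼ ln(0.9344) = 0.016963.
d = 0.314429 + 0.016963 = 0.331392.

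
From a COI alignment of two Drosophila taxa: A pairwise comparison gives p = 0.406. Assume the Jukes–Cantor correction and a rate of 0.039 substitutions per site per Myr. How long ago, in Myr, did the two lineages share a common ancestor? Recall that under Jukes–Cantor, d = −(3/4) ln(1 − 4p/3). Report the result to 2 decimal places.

d = −(3/4) ln(1 − 4p/3) = −0.75 ln(1 − 0.541333) = −0.75 ln(0.458667)
  = −0.75 × (-0.779431) = 0.584573 substitutions/site.
Under a molecular clock d = 2μt, so t = d/(2μ) = 0.584573 / (2 × 0.039) = 7.49 Myr.

7.49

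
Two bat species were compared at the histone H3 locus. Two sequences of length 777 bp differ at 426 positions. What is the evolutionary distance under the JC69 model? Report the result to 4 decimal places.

0.9848

p = 426/777 ≈ 0.548263.
d = −(3/4) ln(1 − 4p/3) = −0.75 ln(1 − 0.731017) = −0.75 ln(0.268983)
  = −0.75 × (-1.313107) = 0.984830 substitutions/site.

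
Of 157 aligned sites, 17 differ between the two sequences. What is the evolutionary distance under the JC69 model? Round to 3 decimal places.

0.117

p = 17/157 ≈ 0.10828.
d = −(3/4) ln(1 − 4p/3) = −0.75 ln(1 − 0.144373) = −0.75 ln(0.855627)
  = −0.75 × (-0.155921) = 0.116941 substitutions/site.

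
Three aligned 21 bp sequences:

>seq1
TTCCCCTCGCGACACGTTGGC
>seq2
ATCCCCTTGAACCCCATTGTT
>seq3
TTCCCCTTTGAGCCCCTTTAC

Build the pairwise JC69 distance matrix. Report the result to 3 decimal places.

seq1–seq2: 9/21 sites differ → p ≈ 0.428571, d = −0.75 ln(1 − 0.571428) = 0.635472 ≈ 0.635.
seq1–seq3: 9/21 sites differ → p ≈ 0.428571, d = −0.75 ln(1 − 0.571428) = 0.635472 ≈ 0.635.
seq2–seq3: 8/21 sites differ → p ≈ 0.380952, d = −0.75 ln(1 − 0.507936) = 0.531860 ≈ 0.532.

d(seq1,seq2) = 0.635, d(seq1,seq3) = 0.635, d(seq2,seq3) = 0.532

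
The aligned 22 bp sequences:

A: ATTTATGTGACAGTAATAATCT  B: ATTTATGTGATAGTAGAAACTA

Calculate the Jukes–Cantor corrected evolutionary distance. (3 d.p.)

0.339

The sequences differ at 6 of 22 sites (11, 16, 17, 20, 21, 22), so p = 6/22 ≈ 0.272727.
d = −(3/4) ln(1 − 4p/3) = −0.75 ln(1 − 0.363636) = −0.75 ln(0.636364)
  = −0.75 × (-0.451985) = 0.338989 substitutions/site.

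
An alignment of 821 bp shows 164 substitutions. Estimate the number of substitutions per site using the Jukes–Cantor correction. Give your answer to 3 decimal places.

0.232

p = 164/821 ≈ 0.199756.
d = −(3/4) ln(1 − 4p/3) = −0.75 ln(1 − 0.266341) = −0.75 ln(0.733659)
  = −0.75 × (-0.309711) = 0.232283 substitutions/site.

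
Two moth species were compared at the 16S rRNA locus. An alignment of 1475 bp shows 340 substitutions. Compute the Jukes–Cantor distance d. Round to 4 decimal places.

p = 340/1475 ≈ 0.230508.
d = −(3/4) ln(1 − 4p/3) = −0.75 ln(1 − 0.307344) = −0.75 ln(0.692656)
  = −0.75 × (-0.367222) = 0.275417 substitutions/site.

0.2754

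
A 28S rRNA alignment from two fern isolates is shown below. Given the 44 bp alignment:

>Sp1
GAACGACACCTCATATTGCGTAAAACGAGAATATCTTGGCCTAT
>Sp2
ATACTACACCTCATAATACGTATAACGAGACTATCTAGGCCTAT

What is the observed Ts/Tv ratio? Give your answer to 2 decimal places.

0.33

Transitions are A↔G and C↔T; transversions are all other mismatches.
Transitions: 2. Transversions: 6.
R = 2/6 = 0.333333… ≈ 0.33 (to 2 d.p.).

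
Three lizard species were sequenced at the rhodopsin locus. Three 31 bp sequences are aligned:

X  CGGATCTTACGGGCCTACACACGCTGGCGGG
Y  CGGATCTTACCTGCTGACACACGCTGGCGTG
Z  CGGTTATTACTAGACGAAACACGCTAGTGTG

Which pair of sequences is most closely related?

X–Y: 5/31 differ, p = 0.161, d = 0.182.
X–Z: 10/31 differ, p = 0.323, d = 0.422.
Y–Z: 9/31 differ, p = 0.290, d = 0.367.
The smallest distance is between X and Y.

X and Y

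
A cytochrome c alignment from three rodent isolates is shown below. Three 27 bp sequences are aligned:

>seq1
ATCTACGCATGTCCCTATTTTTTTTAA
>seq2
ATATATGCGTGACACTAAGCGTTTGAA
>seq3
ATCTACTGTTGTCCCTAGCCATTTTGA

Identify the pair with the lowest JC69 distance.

seq1 and seq3

seq1–seq2: 10/27 differ, p = 0.370, d = 0.511.
seq1–seq3: 8/27 differ, p = 0.296, d = 0.377.
seq2–seq3: 12/27 differ, p = 0.444, d = 0.673.
The smallest distance is between seq1 and seq3.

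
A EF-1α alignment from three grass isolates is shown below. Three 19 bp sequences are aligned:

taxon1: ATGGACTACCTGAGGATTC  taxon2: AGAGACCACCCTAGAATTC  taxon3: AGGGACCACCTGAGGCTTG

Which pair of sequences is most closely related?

taxon1–taxon2: 6/19 differ, p = 0.316, d = 0.410.
taxon1–taxon3: 4/19 differ, p = 0.211, d = 0.247.
taxon2–taxon3: 6/19 differ, p = 0.316, d = 0.410.
The smallest distance is between taxon1 and taxon3.

taxon1 and taxon3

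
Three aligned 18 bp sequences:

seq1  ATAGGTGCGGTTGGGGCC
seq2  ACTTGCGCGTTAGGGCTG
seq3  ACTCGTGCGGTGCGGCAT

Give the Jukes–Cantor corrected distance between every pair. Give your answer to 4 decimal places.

d(seq1,seq2) = 0.8240, d(seq1,seq3) = 0.6735, d(seq2,seq3) = 0.5482

seq1–seq2: 9/18 sites differ → p = 0.5, d = −0.75 ln(1 − 0.666667) = 0.823960 ≈ 0.8240.
seq1–seq3: 8/18 sites differ → p ≈ 0.444444, d = −0.75 ln(1 − 0.592592) = 0.673455 ≈ 0.6735.
seq2–seq3: 7/18 sites differ → p ≈ 0.388889, d = −0.75 ln(1 − 0.518519) = 0.548166 ≈ 0.5482.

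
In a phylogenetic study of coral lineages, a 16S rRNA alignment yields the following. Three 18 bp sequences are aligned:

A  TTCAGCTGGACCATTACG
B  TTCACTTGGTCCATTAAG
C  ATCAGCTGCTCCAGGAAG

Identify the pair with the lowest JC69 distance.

A and B

A–B: 4/18 differ, p = 0.222, d = 0.264.
A–C: 6/18 differ, p = 0.333, d = 0.441.
B–C: 6/18 differ, p = 0.333, d = 0.441.
The smallest distance is between A and B.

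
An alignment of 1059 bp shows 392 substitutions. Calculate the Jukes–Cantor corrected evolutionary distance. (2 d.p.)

0.51

p = 392/1059 ≈ 0.370161.
d = −(3/4) ln(1 − 4p/3) = −0.75 ln(1 − 0.493548) = −0.75 ln(0.506452)
  = −0.75 × (-0.680326) = 0.510245 substitutions/site.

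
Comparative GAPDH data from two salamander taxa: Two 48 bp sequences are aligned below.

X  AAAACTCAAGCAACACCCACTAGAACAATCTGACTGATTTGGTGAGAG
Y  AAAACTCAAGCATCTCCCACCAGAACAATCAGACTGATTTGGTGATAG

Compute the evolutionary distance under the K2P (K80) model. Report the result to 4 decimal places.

0.1123

Of 48 sites, 1 differences are transitions and 4 are transversions, so P = 1/48 ≈ 0.020833 and Q = 4/48 ≈ 0.083333.
Under the Kimura two-parameter model, d = −½ ln(1 − 2P − Q) − ¼ ln(1 − 2Q).
1 − 2P − Q = 0.875001, giving −½ ln(0.875001) = 0.066765.
1 − 2Q = 0.833334, giving −¼ ln(0.833334) = 0.045580.
d = 0.066765 + 0.045580 = 0.112345.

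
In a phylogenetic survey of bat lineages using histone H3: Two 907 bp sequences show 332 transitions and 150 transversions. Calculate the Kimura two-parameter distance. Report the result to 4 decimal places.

P = 332/907 ≈ 0.366042 and Q = 150/907 ≈ 0.16538.
Under the Kimura two-parameter model, d = −½ ln(1 − 2P − Q) − ¼ ln(1 − 2Q).
1 − 2P − Q = 0.102536, giving −½ ln(0.102536) = 1.138771.
1 − 2Q = 0.66924, giving −¼ ln(0.66924) = 0.100403.
d = 1.138771 + 0.100403 = 1.239174.

1.2392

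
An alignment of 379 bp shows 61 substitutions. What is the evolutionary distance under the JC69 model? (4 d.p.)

p = 61/379 ≈ 0.16095.
d = −(3/4) ln(1 − 4p/3) = −0.75 ln(1 − 0.2146) = −0.75 ln(0.7854)
  = −0.75 × (-0.241562) = 0.181172 substitutions/site.

0.1812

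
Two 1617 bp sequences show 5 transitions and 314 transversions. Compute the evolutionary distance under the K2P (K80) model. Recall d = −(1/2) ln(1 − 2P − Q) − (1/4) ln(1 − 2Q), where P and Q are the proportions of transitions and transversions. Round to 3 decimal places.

P = 5/1617 ≈ 0.003092 and Q = 314/1617 ≈ 0.194187.
Under the Kimura two-parameter model, d = −½ ln(1 − 2P − Q) − ¼ ln(1 − 2Q).
1 − 2P − Q = 0.799629, giving −½ ln(0.799629) = 0.111804.
1 − 2Q = 0.611626, giving −¼ ln(0.611626) = 0.122909.
d = 0.111804 + 0.122909 = 0.234713.

0.235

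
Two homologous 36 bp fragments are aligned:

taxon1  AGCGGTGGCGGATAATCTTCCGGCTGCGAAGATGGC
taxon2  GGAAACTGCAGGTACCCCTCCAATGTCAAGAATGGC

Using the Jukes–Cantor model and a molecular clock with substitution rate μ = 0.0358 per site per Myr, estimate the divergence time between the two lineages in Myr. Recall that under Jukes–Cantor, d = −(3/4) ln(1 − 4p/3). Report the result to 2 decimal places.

12.74

The sequences differ at 19 of 36 sites, so p = 19/36 ≈ 0.527778.
d = −(3/4) ln(1 − 4p/3) = −0.75 ln(1 − 0.703704) = −0.75 ln(0.296296)
  = −0.75 × (-1.216396) = 0.912297 substitutions/site.
Under a molecular clock d = 2μt, so t = d/(2μ) = 0.912297 / (2 × 0.0358) = 12.74 Myr.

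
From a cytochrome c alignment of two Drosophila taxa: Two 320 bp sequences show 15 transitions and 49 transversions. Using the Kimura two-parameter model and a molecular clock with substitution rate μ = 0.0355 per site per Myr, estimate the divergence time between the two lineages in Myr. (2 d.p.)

P = 15/320 = 0.046875 and Q = 49/320 = 0.153125.
Under the Kimura two-parameter model, d = −½ ln(1 − 2P − Q) − ¼ ln(1 − 2Q).
1 − 2P − Q = 0.753125, giving −½ ln(0.753125) = 0.141762.
1 − 2Q = 0.69375, giving −¼ ln(0.69375) = 0.091411.
d = 0.141762 + 0.091411 = 0.233173.
Under a molecular clock d = 2μt, so t = d/(2μ) = 0.233173 / (2 × 0.0355) = 3.28 Myr.

3.28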